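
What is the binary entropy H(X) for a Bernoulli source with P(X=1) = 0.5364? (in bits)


H = -p*log2(p) - (1-p)*log2(1-p). -0.5364*log2(0.5364) = 0.482019; -0.4636*log2(0.4636) = 0.514154. H = 0.482019 + 0.514154 = 0.9962

0.9962 bits


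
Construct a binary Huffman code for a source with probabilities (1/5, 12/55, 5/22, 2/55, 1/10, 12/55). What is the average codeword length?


Huffman construction (repeatedly merge the two least-probable nodes; each merge adds 1 bit to every symbol beneath it): 2/55 + 1/10 = 3/22; 3/22 + 1/5 = 37/110; 12/55 + 12/55 = 24/55; 5/22 + 37/110 = 31/55; 24/55 + 31/55 = 1. Resulting codeword lengths (in the order the probabilities were given): (3, 2, 2, 4, 4, 2). L_avg = sum(p_i * l_i) = 1/5*3 + 12/55*2 + 5/22*2 + 2/55*4 + 1/10*4 + 12/55*2 = 136/55 = 2.4727

2.4727 bits


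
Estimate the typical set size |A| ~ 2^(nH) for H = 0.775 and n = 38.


log2|A_typical| = nH = 38 * 0.775 = 29.45, so |A_typical| ~ 2^29.45 = 7.334e+08

7.334e+08


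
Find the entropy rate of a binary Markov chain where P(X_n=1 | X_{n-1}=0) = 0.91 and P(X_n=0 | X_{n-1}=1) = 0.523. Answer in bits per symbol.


Stationary distribution: pi_0 = p10/(p01+p10) = 0.365, pi_1 = 0.635. Entropy rate H' = pi_0*H(p01) + pi_1*H(p10) = 0.365*0.4365 + 0.635*0.9985 = 0.7934

0.7934 bits/symbol


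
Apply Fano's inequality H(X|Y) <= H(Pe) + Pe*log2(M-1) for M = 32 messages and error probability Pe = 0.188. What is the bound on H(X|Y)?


H(Pe) = -Pe*log2(Pe) - (1-Pe)*log2(1-Pe) = -0.188*log2(0.188) - 0.812*log2(0.812) = 0.453305 + 0.243964 = 0.6973. Pe*log2(M-1) = 0.188*log2(31) = 0.931389. Bound = H(Pe) + Pe*log2(M-1) = 0.453305 + 0.243964 + 0.931389 = 1.6287

1.6287 bits


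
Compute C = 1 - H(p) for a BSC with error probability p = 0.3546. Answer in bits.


H(p) = -p*log2(p) - (1-p)*log2(1-p) = -0.3546*log2(0.3546) - 0.6454*log2(0.6454) = 0.530388 + 0.407721 = 0.9381. C = 1 - H(p) = 1 - 0.9381 = 0.0619

0.0619 bits


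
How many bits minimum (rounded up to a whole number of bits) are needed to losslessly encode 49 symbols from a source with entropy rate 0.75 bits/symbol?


Minimum bits >= n * H = 49 * 0.75 = 36.75, rounded up to a whole number of bits = 37

37 bits


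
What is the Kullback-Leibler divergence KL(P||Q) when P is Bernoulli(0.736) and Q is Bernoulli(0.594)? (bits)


KL = p*log2(p/q) + (1-p)*log2((1-p)/(1-q)) = 0.736*log2(0.736/0.594) + 0.264*log2(0.264/0.406) = 0.0637

0.0637 bits


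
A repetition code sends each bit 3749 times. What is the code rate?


Rate = k/n = 1/3749

1/3749


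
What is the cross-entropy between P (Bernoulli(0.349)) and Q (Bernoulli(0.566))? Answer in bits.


H(P,Q) = -p*log2(q) - (1-p)*log2(1-q). -0.349*log2(0.566) = 0.286573; -0.651*log2(0.434) = 0.783956. H(P,Q) = 0.286573 + 0.783956 = 1.0705

1.0705 bits


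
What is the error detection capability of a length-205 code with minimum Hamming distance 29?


Detection capability = d_min - 1 = 29 - 1 = 28

28 errors


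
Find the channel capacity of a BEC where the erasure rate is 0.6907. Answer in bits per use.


C = 1 - epsilon = 1 - 0.6907 = 0.3093

0.3093 bits


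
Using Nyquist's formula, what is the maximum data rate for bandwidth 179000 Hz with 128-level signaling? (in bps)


Rate = 2 * B * log2(M) = 2 * 179000 * 7.0 = 2506000.0

2506000.0 bps


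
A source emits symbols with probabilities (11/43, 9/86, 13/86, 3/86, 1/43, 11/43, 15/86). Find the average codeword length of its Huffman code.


Huffman construction (repeatedly merge the two least-probable nodes; each merge adds 1 bit to every symbol beneath it): 1/43 + 3/86 = 5/86; 5/86 + 9/86 = 7/43; 13/86 + 7/43 = 27/86; 15/86 + 11/43 = 37/86; 11/43 + 27/86 = 49/86; 37/86 + 49/86 = 1. Resulting codeword lengths (in the order the probabilities were given): (2, 4, 3, 5, 5, 2, 2). L_avg = sum(p_i * l_i) = 11/43*2 + 9/86*4 + 13/86*3 + 3/86*5 + 1/43*5 + 11/43*2 + 15/86*2 = 109/43 = 2.5349

2.5349 bits


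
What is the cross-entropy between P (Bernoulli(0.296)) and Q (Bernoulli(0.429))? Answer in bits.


H(P,Q) = -p*log2(q) - (1-p)*log2(1-q). -0.296*log2(0.429) = 0.361401; -0.704*log2(0.571) = 0.569140. H(P,Q) = 0.361401 + 0.569140 = 0.9305

0.9305 bits


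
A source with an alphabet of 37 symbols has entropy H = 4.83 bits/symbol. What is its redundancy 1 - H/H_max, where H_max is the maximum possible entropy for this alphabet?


H_max = log2(K) = log2(37) = 5.2095 bits/symbol. Redundancy = 1 - H/H_max = 1 - 4.83/5.2095 = 1 - 0.9272 = 0.0728

0.0728


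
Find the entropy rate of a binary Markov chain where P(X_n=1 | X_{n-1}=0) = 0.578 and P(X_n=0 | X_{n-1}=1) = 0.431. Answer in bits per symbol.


Stationary distribution: pi_0 = p10/(p01+p10) = 0.4272, pi_1 = 0.5728. Entropy rate H' = pi_0*H(p01) + pi_1*H(p10) = 0.4272*0.9824 + 0.5728*0.9862 = 0.9846

0.9846 bits/symbol


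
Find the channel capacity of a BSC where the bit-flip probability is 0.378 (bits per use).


H(p) = -p*log2(p) - (1-p)*log2(1-p) = -0.378*log2(0.378) - 0.622*log2(0.622) = 0.530539 + 0.426078 = 0.9566. C = 1 - H(p) = 1 - 0.9566 = 0.0434

0.0434 bits


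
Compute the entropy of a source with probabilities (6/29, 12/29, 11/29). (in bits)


H = -sum(p_i * log2(p_i)). Terms: -(6/29)*log2(6/29) = 0.470280; -(12/29)*log2(12/29) = 0.526766; -(11/29)*log2(11/29) = 0.530484. H = 0.470280 + 0.526766 + 0.530484 = 1.5275

1.5275 bits


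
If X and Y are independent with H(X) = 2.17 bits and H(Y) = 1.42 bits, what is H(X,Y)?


For independent variables, H(X,Y) = H(X) + H(Y) = 2.17 + 1.42 = 3.59

3.59 bits


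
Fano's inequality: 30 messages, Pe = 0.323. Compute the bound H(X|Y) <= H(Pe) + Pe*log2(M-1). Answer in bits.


H(Pe) = -Pe*log2(Pe) - (1-Pe)*log2(1-Pe) = -0.323*log2(0.323) - 0.677*log2(0.677) = 0.526617 + 0.380997 = 0.9076. Pe*log2(M-1) = 0.323*log2(29) = 1.569128. Bound = H(Pe) + Pe*log2(M-1) = 0.526617 + 0.380997 + 1.569128 = 2.4767

2.4767 bits


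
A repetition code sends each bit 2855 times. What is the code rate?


Rate = k/n = 1/2855

1/2855


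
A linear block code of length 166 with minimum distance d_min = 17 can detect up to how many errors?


Detection capability = d_min - 1 = 17 - 1 = 16

16 errors


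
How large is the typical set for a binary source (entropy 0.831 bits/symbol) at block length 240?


log2|A_typical| = nH = 240 * 0.831 = 199.44, so |A_typical| ~ 2^199.44 = 1.090e+60

1.090e+60


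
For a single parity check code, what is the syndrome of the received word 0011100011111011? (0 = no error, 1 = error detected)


Syndrome = XOR of all bits = 0 XOR 0 XOR 1 XOR 1 XOR 1 XOR 0 XOR 0 XOR 0 XOR 1 XOR 1 XOR 1 XOR 1 XOR 1 XOR 0 XOR 1 XOR 1 = 0

0


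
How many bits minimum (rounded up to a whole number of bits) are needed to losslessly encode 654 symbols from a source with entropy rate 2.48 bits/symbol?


Minimum bits >= n * H = 654 * 2.48 = 1621.92, rounded up to a whole number of bits = 1622

1622 bits


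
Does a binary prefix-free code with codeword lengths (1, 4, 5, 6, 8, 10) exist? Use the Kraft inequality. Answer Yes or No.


Kraft sum = sum(2^(-l_i)) = 0.6143, need <= 1. Result: satisfied (a binary prefix-free code with these lengths exists)

Yes


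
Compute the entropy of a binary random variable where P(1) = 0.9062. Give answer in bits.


H = -p*log2(p) - (1-p)*log2(1-p). -0.9062*log2(0.9062) = 0.128770; -0.0938*log2(0.0938) = 0.320258. H = 0.128770 + 0.320258 = 0.449

0.449 bits


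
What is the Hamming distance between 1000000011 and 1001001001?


Count differing positions: . . . ^ . . ^ . ^ . = 3 differences

3


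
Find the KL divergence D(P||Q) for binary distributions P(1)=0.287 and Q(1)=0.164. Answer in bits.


KL = p*log2(p/q) + (1-p)*log2((1-p)/(1-q)) = 0.287*log2(0.287/0.164) + 0.713*log2(0.713/0.836) = 0.068

0.068 bits


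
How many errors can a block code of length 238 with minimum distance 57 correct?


Correction capability = floor((d-1)/2) = floor((57-1)/2) = 28

28 errors


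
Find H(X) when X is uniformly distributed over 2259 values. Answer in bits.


H = log2(n) = log2(2259) = 11.1415

11.1415 bits


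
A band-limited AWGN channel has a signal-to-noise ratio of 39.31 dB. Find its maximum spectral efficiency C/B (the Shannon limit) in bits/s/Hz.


SNR_linear = 10^(39.31/10) = 8531.0011; C/B = log2(1 + SNR_linear) = log2(1 + 8531.0011) = 13.0587

13.0587 bits/s/Hz


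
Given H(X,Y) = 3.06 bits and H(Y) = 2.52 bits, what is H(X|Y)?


H(X|Y) = H(X,Y) - H(Y) = 3.06 - 2.52 = 0.54

0.54 bits


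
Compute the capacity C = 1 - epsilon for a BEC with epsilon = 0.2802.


C = 1 - epsilon = 1 - 0.2802 = 0.7198

0.7198 bits


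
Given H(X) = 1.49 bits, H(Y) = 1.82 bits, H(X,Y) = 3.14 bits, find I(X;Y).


I(X;Y) = H(X) + H(Y) - H(X,Y) = 1.49 + 1.82 - 3.14 = 0.17

0.17 bits


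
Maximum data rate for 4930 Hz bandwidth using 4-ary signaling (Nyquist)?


Rate = 2 * B * log2(M) = 2 * 4930 * 2.0 = 19720.0

19720.0 bps


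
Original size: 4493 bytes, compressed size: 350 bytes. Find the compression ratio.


Ratio = original / compressed = 4493 / 350 = 12.8371

12.8371


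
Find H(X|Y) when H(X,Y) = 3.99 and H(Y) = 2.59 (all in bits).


H(X|Y) = H(X,Y) - H(Y) = 3.99 - 2.59 = 1.4

1.4 bits


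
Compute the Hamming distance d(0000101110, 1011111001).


Count differing positions: ^ . ^ ^ . ^ . ^ ^ ^ = 7 differences

7


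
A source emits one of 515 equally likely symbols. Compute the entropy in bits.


H = log2(n) = log2(515) = 9.0084

9.0084 bits


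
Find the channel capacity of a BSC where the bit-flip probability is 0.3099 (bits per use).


H(p) = -p*log2(p) - (1-p)*log2(1-p) = -0.3099*log2(0.3099) - 0.6901*log2(0.6901) = 0.523770 + 0.369288 = 0.8931. C = 1 - H(p) = 1 - 0.8931 = 0.1069

0.1069 bits


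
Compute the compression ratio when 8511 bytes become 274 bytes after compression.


Ratio = original / compressed = 8511 / 274 = 31.062

31.062


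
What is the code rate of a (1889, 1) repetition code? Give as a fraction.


Rate = k/n = 1/1889

1/1889


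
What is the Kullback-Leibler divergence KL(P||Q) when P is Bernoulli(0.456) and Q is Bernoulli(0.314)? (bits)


KL = p*log2(p/q) + (1-p)*log2((1-p)/(1-q)) = 0.456*log2(0.456/0.314) + 0.544*log2(0.544/0.686) = 0.0634

0.0634 bits


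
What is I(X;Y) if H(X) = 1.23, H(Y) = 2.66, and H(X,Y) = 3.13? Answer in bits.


I(X;Y) = H(X) + H(Y) - H(X,Y) = 1.23 + 2.66 - 3.13 = 0.76

0.76 bits


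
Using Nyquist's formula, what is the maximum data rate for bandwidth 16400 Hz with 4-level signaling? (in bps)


Rate = 2 * B * log2(M) = 2 * 16400 * 2.0 = 65600.0

65600.0 bps


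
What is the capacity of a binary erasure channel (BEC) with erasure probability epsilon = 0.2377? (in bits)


C = 1 - epsilon = 1 - 0.2377 = 0.7623

0.7623 bits


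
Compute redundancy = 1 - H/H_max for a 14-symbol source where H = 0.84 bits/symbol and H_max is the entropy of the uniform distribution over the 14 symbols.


H_max = log2(K) = log2(14) = 3.8074 bits/symbol. Redundancy = 1 - H/H_max = 1 - 0.84/3.8074 = 1 - 0.2206 = 0.7794

0.7794


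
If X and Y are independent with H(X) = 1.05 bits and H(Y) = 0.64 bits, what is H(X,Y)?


For independent variables, H(X,Y) = H(X) + H(Y) = 1.05 + 0.64 = 1.69

1.69 bits


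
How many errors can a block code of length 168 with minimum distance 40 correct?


Correction capability = floor((d-1)/2) = floor((40-1)/2) = 19

19 errors


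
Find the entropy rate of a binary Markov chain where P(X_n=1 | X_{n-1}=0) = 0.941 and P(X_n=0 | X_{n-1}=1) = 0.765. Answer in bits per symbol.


Stationary distribution: pi_0 = p10/(p01+p10) = 0.4484, pi_1 = 0.5516. Entropy rate H' = pi_0*H(p01) + pi_1*H(p10) = 0.4484*0.3235 + 0.5516*0.7866 = 0.5789

0.5789 bits/symbol


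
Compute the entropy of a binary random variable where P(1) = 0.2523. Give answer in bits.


H = -p*log2(p) - (1-p)*log2(1-p). -0.2523*log2(0.2523) = 0.501267; -0.7477*log2(0.7477) = 0.313637. H = 0.501267 + 0.313637 = 0.8149

0.8149 bits


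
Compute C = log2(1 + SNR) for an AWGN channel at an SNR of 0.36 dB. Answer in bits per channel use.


SNR_linear = 10^(0.36/10) = 1.0864; C = log2(1 + SNR_linear) = log2(1 + 1.0864) = 1.061

1.061 bits/channel use


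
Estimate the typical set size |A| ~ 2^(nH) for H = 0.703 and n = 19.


log2|A_typical| = nH = 19 * 0.703 = 13.357, so |A_typical| ~ 2^13.357 = 1.049e+04

1.049e+04


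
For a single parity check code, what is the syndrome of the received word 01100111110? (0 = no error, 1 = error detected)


Syndrome = XOR of all bits = 0 XOR 1 XOR 1 XOR 0 XOR 0 XOR 1 XOR 1 XOR 1 XOR 1 XOR 1 XOR 0 = 1

1


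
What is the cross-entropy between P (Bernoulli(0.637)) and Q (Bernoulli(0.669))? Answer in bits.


H(P,Q) = -p*log2(q) - (1-p)*log2(1-q). -0.637*log2(0.669) = 0.369410; -0.363*log2(0.331) = 0.579020. H(P,Q) = 0.369410 + 0.579020 = 0.9484

0.9484 bits


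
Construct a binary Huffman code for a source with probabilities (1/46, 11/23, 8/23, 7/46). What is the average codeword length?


Huffman construction (repeatedly merge the two least-probable nodes; each merge adds 1 bit to every symbol beneath it): 1/46 + 7/46 = 4/23; 4/23 + 8/23 = 12/23; 11/23 + 12/23 = 1. Resulting codeword lengths (in the order the probabilities were given): (3, 1, 2, 3). L_avg = sum(p_i * l_i) = 1/46*3 + 11/23*1 + 8/23*2 + 7/46*3 = 39/23 = 1.6957

1.6957 bits


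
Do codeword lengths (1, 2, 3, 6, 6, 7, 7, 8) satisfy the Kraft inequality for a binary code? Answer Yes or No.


Kraft sum = sum(2^(-l_i)) = 0.9258, need <= 1. Result: satisfied (a binary prefix-free code with these lengths exists)

Yes


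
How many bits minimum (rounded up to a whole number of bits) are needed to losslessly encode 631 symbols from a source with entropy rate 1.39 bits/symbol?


Minimum bits >= n * H = 631 * 1.39 = 877.09, rounded up to a whole number of bits = 878

878 bits


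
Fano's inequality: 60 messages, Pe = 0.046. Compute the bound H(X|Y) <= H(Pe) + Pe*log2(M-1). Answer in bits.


H(Pe) = -Pe*log2(Pe) - (1-Pe)*log2(1-Pe) = -0.046*log2(0.046) - 0.954*log2(0.954) = 0.204342 + 0.064814 = 0.2692. Pe*log2(M-1) = 0.046*log2(59) = 0.270602. Bound = H(Pe) + Pe*log2(M-1) = 0.204342 + 0.064814 + 0.270602 = 0.5398

0.5398 bits


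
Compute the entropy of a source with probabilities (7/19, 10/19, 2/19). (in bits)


H = -sum(p_i * log2(p_i)). Terms: -(7/19)*log2(7/19) = 0.530737; -(10/19)*log2(10/19) = 0.487368; -(2/19)*log2(2/19) = 0.341887. H = 0.530737 + 0.487368 + 0.341887 = 1.36

1.36 bits


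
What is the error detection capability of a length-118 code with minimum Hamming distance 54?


Detection capability = d_min - 1 = 54 - 1 = 53

53 errors


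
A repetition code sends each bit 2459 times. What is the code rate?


Rate = k/n = 1/2459

1/2459


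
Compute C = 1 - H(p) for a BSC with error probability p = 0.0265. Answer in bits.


H(p) = -p*log2(p) - (1-p)*log2(1-p) = -0.0265*log2(0.0265) - 0.9735*log2(0.9735) = 0.138803 + 0.037720 = 0.1765. C = 1 - H(p) = 1 - 0.1765 = 0.8235

0.8235 bits


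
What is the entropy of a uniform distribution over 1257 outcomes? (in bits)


H = log2(n) = log2(1257) = 10.2958

10.2958 bits


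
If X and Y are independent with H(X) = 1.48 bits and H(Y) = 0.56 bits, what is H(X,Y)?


For independent variables, H(X,Y) = H(X) + H(Y) = 1.48 + 0.56 = 2.04

2.04 bits


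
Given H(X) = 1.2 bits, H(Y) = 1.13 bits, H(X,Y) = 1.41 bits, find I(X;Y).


I(X;Y) = H(X) + H(Y) - H(X,Y) = 1.2 + 1.13 - 1.41 = 0.92

0.92 bits


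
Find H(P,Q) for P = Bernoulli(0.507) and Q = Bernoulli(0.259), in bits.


H(P,Q) = -p*log2(q) - (1-p)*log2(1-q). -0.507*log2(0.259) = 0.988131; -0.493*log2(0.741) = 0.213200. H(P,Q) = 0.988131 + 0.213200 = 1.2013

1.2013 bits


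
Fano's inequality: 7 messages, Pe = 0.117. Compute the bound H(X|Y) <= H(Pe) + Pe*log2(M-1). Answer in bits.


H(Pe) = -Pe*log2(Pe) - (1-Pe)*log2(1-Pe) = -0.117*log2(0.117) - 0.883*log2(0.883) = 0.362164 + 0.158511 = 0.5207. Pe*log2(M-1) = 0.117*log2(6) = 0.302441. Bound = H(Pe) + Pe*log2(M-1) = 0.362164 + 0.158511 + 0.302441 = 0.8231

0.8231 bits


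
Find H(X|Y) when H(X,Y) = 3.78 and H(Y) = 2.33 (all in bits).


H(X|Y) = H(X,Y) - H(Y) = 3.78 - 2.33 = 1.45

1.45 bits


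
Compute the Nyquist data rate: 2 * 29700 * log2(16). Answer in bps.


Rate = 2 * B * log2(M) = 2 * 29700 * 4.0 = 237600.0

237600.0 bps


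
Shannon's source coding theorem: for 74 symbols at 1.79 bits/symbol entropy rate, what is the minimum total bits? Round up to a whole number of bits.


Minimum bits >= n * H = 74 * 1.79 = 132.46, rounded up to a whole number of bits = 133

133 bits


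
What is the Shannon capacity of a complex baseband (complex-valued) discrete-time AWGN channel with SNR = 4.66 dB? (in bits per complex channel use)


SNR_linear = 10^(4.66/10) = 2.9242; C = log2(1 + SNR_linear) = log2(1 + 2.9242) = 1.9724

1.9724 bits/channel use


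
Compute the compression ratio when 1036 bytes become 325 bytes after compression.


Ratio = original / compressed = 1036 / 325 = 3.1877

3.1877


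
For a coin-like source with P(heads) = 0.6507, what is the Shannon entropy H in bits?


H = -p*log2(p) - (1-p)*log2(1-p). -0.6507*log2(0.6507) = 0.403392; -0.3493*log2(0.3493) = 0.530049. H = 0.403392 + 0.530049 = 0.9334

0.9334 bits


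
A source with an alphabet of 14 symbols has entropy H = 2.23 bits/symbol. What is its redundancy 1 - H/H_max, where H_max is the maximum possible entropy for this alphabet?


H_max = log2(K) = log2(14) = 3.8074 bits/symbol. Redundancy = 1 - H/H_max = 1 - 2.23/3.8074 = 1 - 0.5857 = 0.4143

0.4143


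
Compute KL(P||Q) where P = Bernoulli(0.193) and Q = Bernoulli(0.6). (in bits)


KL = p*log2(p/q) + (1-p)*log2((1-p)/(1-q)) = 0.193*log2(0.193/0.6) + 0.807*log2(0.807/0.4) = 0.5013

0.5013 bits


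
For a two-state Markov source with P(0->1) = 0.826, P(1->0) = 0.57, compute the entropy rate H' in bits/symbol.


Stationary distribution: pi_0 = p10/(p01+p10) = 0.4083, pi_1 = 0.5917. Entropy rate H' = pi_0*H(p01) + pi_1*H(p10) = 0.4083*0.6668 + 0.5917*0.9858 = 0.8555

0.8555 bits/symbol


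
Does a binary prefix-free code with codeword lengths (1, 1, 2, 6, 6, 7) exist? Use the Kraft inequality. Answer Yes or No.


Kraft sum = sum(2^(-l_i)) = 1.2891, need <= 1. Result: violated (a binary prefix-free code with these lengths cannot exist)

No


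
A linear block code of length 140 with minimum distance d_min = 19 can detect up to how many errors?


Detection capability = d_min - 1 = 19 - 1 = 18

18 errors


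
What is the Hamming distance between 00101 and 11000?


Count differing positions: ^ ^ ^ . ^ = 4 differences

4


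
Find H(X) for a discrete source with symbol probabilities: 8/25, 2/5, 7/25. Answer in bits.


H = -sum(p_i * log2(p_i)). Terms: -(8/25)*log2(8/25) = 0.526034; -(2/5)*log2(2/5) = 0.528771; -(7/25)*log2(7/25) = 0.514220. H = 0.526034 + 0.528771 + 0.514220 = 1.569

1.569 bits


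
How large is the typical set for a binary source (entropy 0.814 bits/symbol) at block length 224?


log2|A_typical| = nH = 224 * 0.814 = 182.336, so |A_typical| ~ 2^182.336 = 7.738e+54

7.738e+54


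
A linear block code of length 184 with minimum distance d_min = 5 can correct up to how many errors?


Correction capability = floor((d-1)/2) = floor((5-1)/2) = 2

2 errors


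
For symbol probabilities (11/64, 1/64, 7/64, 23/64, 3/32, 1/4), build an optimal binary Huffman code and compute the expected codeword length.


Huffman construction (repeatedly merge the two least-probable nodes; each merge adds 1 bit to every symbol beneath it): 1/64 + 3/32 = 7/64; 7/64 + 7/64 = 7/32; 11/64 + 7/32 = 25/64; 1/4 + 23/64 = 39/64; 25/64 + 39/64 = 1. Resulting codeword lengths (in the order the probabilities were given): (2, 4, 3, 2, 4, 2). L_avg = sum(p_i * l_i) = 11/64*2 + 1/64*4 + 7/64*3 + 23/64*2 + 3/32*4 + 1/4*2 = 149/64 = 2.3281

2.3281 bits


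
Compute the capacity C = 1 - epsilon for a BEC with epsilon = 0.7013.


C = 1 - epsilon = 1 - 0.7013 = 0.2987

0.2987 bits


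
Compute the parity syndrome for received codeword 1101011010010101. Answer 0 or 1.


Syndrome = XOR of all bits = 1 XOR 1 XOR 0 XOR 1 XOR 0 XOR 1 XOR 1 XOR 0 XOR 1 XOR 0 XOR 0 XOR 1 XOR 0 XOR 1 XOR 0 XOR 1 = 1

1


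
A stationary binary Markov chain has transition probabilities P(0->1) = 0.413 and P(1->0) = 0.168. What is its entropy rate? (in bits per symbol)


Stationary distribution: pi_0 = p10/(p01+p10) = 0.2892, pi_1 = 0.7108. Entropy rate H' = pi_0*H(p01) + pi_1*H(p10) = 0.2892*0.978 + 0.7108*0.6531 = 0.7471

0.7471 bits/symbol


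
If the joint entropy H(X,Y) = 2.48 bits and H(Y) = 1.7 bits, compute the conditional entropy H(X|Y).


H(X|Y) = H(X,Y) - H(Y) = 2.48 - 1.7 = 0.78

0.78 bits


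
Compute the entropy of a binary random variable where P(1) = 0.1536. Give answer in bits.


H = -p*log2(p) - (1-p)*log2(1-p). -0.1536*log2(0.1536) = 0.415142; -0.8464*log2(0.8464) = 0.203634. H = 0.415142 + 0.203634 = 0.6188

0.6188 bits


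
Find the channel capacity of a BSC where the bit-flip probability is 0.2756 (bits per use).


H(p) = -p*log2(p) - (1-p)*log2(1-p) = -0.2756*log2(0.2756) - 0.7244*log2(0.7244) = 0.512437 + 0.336949 = 0.8494. C = 1 - H(p) = 1 - 0.8494 = 0.1506

0.1506 bits


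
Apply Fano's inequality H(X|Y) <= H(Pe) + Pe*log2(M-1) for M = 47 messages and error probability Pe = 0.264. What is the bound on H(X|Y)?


H(Pe) = -Pe*log2(Pe) - (1-Pe)*log2(1-Pe) = -0.264*log2(0.264) - 0.736*log2(0.736) = 0.507247 + 0.325476 = 0.8327. Pe*log2(M-1) = 0.264*log2(46) = 1.458220. Bound = H(Pe) + Pe*log2(M-1) = 0.507247 + 0.325476 + 1.458220 = 2.2909

2.2909 bits


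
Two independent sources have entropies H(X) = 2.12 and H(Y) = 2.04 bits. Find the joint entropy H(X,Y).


For independent variables, H(X,Y) = H(X) + H(Y) = 2.12 + 2.04 = 4.16

4.16 bits


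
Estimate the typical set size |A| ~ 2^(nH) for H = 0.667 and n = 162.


log2|A_typical| = nH = 162 * 0.667 = 108.054, so |A_typical| ~ 2^108.054 = 3.369e+32

3.369e+32


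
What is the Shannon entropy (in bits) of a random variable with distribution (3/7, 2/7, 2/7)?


H = -sum(p_i * log2(p_i)). Terms: -(3/7)*log2(3/7) = 0.523882; -(2/7)*log2(2/7) = 0.516387; -(2/7)*log2(2/7) = 0.516387. H = 0.523882 + 0.516387 + 0.516387 = 1.5567

1.5567 bits


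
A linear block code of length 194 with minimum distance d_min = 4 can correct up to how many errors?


Correction capability = floor((d-1)/2) = floor((4-1)/2) = 1

1 errors


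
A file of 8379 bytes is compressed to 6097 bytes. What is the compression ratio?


Ratio = original / compressed = 8379 / 6097 = 1.3743

1.3743


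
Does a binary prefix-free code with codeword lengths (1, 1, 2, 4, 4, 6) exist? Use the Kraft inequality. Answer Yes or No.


Kraft sum = sum(2^(-l_i)) = 1.3906, need <= 1. Result: violated (a binary prefix-free code with these lengths cannot exist)

No


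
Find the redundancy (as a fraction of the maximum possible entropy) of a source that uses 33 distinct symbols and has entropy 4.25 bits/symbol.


H_max = log2(K) = log2(33) = 5.0444 bits/symbol. Redundancy = 1 - H/H_max = 1 - 4.25/5.0444 = 1 - 0.8425 = 0.1575

0.1575


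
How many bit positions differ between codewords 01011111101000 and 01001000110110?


Count differing positions: . . . ^ . ^ ^ ^ . ^ ^ ^ ^ . = 8 differences

8


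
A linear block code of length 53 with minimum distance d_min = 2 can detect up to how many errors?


Detection capability = d_min - 1 = 2 - 1 = 1

1 errors


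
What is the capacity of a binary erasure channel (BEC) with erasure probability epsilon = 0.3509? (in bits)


C = 1 - epsilon = 1 - 0.3509 = 0.6491

0.6491 bits


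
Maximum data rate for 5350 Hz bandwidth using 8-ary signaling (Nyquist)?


Rate = 2 * B * log2(M) = 2 * 5350 * 3.0 = 32100.0

32100.0 bps


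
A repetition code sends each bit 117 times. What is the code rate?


Rate = k/n = 1/117

1/117


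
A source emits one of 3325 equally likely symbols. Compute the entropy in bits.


H = log2(n) = log2(3325) = 11.6991

11.6991 bits


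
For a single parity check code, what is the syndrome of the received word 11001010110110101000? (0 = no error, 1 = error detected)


Syndrome = XOR of all bits = 1 XOR 1 XOR 0 XOR 0 XOR 1 XOR 0 XOR 1 XOR 0 XOR 1 XOR 1 XOR 0 XOR 1 XOR 1 XOR 0 XOR 1 XOR 0 XOR 1 XOR 0 XOR 0 XOR 0 = 0

0


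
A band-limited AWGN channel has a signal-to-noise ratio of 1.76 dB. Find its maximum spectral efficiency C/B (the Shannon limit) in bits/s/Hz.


SNR_linear = 10^(1.76/10) = 1.4997; C/B = log2(1 + SNR_linear) = log2(1 + 1.4997) = 1.3217

1.3217 bits/s/Hz


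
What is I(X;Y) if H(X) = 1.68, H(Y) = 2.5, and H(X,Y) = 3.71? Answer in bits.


I(X;Y) = H(X) + H(Y) - H(X,Y) = 1.68 + 2.5 - 3.71 = 0.47

0.47 bits


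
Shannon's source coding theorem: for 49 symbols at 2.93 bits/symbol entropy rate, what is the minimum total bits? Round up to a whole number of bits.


Minimum bits >= n * H = 49 * 2.93 = 143.57, rounded up to a whole number of bits = 144

144 bits


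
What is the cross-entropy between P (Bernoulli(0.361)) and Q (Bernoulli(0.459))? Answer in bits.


H(P,Q) = -p*log2(q) - (1-p)*log2(1-q). -0.361*log2(0.459) = 0.405560; -0.639*log2(0.541) = 0.566345. H(P,Q) = 0.405560 + 0.566345 = 0.9719

0.9719 bits


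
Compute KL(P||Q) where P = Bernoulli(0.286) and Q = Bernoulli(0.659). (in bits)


KL = p*log2(p/q) + (1-p)*log2((1-p)/(1-q)) = 0.286*log2(0.286/0.659) + 0.714*log2(0.714/0.341) = 0.4168

0.4168 bits


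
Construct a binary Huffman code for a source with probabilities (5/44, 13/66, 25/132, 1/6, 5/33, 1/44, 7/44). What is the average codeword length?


Huffman construction (repeatedly merge the two least-probable nodes; each merge adds 1 bit to every symbol beneath it): 1/44 + 5/44 = 3/22; 3/22 + 5/33 = 19/66; 7/44 + 1/6 = 43/132; 25/132 + 13/66 = 17/44; 19/66 + 43/132 = 27/44; 17/44 + 27/44 = 1. Resulting codeword lengths (in the order the probabilities were given): (4, 2, 2, 3, 3, 4, 3). L_avg = sum(p_i * l_i) = 5/44*4 + 13/66*2 + 25/132*2 + 1/6*3 + 5/33*3 + 1/44*4 + 7/44*3 = 11/4 = 2.75

2.75 bits


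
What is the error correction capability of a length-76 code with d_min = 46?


Correction capability = floor((d-1)/2) = floor((46-1)/2) = 22

22 errors


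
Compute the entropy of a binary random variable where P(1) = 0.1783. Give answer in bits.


H = -p*log2(p) - (1-p)*log2(1-p). -0.1783*log2(0.1783) = 0.443543; -0.8217*log2(0.8217) = 0.232801. H = 0.443543 + 0.232801 = 0.6763

0.6763 bits


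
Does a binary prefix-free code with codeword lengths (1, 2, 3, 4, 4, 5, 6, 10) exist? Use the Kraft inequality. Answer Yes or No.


Kraft sum = sum(2^(-l_i)) = 1.0479, need <= 1. Result: violated (a binary prefix-free code with these lengths cannot exist)

No


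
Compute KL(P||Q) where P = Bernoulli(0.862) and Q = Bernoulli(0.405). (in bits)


KL = p*log2(p/q) + (1-p)*log2((1-p)/(1-q)) = 0.862*log2(0.862/0.405) + 0.138*log2(0.138/0.595) = 0.6484

0.6484 bits


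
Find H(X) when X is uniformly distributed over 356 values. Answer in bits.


H = log2(n) = log2(356) = 8.4757

8.4757 bits


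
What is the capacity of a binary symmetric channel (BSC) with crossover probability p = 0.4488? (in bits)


H(p) = -p*log2(p) - (1-p)*log2(1-p) = -0.4488*log2(0.4488) - 0.5512*log2(0.5512) = 0.518748 + 0.473675 = 0.9924. C = 1 - H(p) = 1 - 0.9924 = 0.0076

0.0076 bits


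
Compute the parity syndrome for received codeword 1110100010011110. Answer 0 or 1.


Syndrome = XOR of all bits = 1 XOR 1 XOR 1 XOR 0 XOR 1 XOR 0 XOR 0 XOR 0 XOR 1 XOR 0 XOR 0 XOR 1 XOR 1 XOR 1 XOR 1 XOR 0 = 1

1


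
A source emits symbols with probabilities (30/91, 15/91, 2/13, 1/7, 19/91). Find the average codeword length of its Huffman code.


Huffman construction (repeatedly merge the two least-probable nodes; each merge adds 1 bit to every symbol beneath it): 1/7 + 2/13 = 27/91; 15/91 + 19/91 = 34/91; 27/91 + 30/91 = 57/91; 34/91 + 57/91 = 1. Resulting codeword lengths (in the order the probabilities were given): (2, 2, 3, 3, 2). L_avg = sum(p_i * l_i) = 30/91*2 + 15/91*2 + 2/13*3 + 1/7*3 + 19/91*2 = 209/91 = 2.2967

2.2967 bits


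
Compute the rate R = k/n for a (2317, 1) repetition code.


Rate = k/n = 1/2317

1/2317


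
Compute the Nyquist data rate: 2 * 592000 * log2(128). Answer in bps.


Rate = 2 * B * log2(M) = 2 * 592000 * 7.0 = 8288000.0

8288000.0 bps


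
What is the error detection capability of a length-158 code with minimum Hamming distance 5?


Detection capability = d_min - 1 = 5 - 1 = 4

4 errors


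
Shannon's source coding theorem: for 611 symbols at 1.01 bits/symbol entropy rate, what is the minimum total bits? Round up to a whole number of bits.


Minimum bits >= n * H = 611 * 1.01 = 617.11, rounded up to a whole number of bits = 618

618 bits


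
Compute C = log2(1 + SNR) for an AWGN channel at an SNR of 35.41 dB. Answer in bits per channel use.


SNR_linear = 10^(35.41/10) = 3475.3616; C = log2(1 + SNR_linear) = log2(1 + 3475.3616) = 11.7634

11.7634 bits/channel use


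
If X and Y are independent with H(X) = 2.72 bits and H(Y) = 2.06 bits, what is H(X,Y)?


For independent variables, H(X,Y) = H(X) + H(Y) = 2.72 + 2.06 = 4.78

4.78 bits


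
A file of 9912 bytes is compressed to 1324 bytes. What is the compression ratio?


Ratio = original / compressed = 9912 / 1324 = 7.4864

7.4864


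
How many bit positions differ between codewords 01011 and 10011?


Count differing positions: ^ ^ . . . = 2 differences

2


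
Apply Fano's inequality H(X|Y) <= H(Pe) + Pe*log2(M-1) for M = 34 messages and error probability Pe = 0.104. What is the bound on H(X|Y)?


H(Pe) = -Pe*log2(Pe) - (1-Pe)*log2(1-Pe) = -0.104*log2(0.104) - 0.896*log2(0.896) = 0.339596 + 0.141953 = 0.4815. Pe*log2(M-1) = 0.104*log2(33) = 0.524617. Bound = H(Pe) + Pe*log2(M-1) = 0.339596 + 0.141953 + 0.524617 = 1.0062

1.0062 bits


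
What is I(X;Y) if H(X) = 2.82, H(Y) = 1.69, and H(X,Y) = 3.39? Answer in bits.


I(X;Y) = H(X) + H(Y) - H(X,Y) = 2.82 + 1.69 - 3.39 = 1.12

1.12 bits


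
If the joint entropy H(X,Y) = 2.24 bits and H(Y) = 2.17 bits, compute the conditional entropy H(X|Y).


H(X|Y) = H(X,Y) - H(Y) = 2.24 - 2.17 = 0.07

0.07 bits


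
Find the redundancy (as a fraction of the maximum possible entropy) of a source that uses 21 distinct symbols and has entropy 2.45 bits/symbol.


H_max = log2(K) = log2(21) = 4.3923 bits/symbol. Redundancy = 1 - H/H_max = 1 - 2.45/4.3923 = 1 - 0.5578 = 0.4422

0.4422


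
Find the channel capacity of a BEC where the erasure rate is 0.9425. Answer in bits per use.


C = 1 - epsilon = 1 - 0.9425 = 0.0575

0.0575 bits


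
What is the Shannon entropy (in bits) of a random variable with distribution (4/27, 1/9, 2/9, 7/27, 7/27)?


H = -sum(p_i * log2(p_i)). Terms: -(4/27)*log2(4/27) = 0.408131; -(1/9)*log2(1/9) = 0.352214; -(2/9)*log2(2/9) = 0.482206; -(7/27)*log2(7/27) = 0.504916; -(7/27)*log2(7/27) = 0.504916. H = 0.408131 + 0.352214 + 0.482206 + 0.504916 + 0.504916 = 2.2524

2.2524 bits


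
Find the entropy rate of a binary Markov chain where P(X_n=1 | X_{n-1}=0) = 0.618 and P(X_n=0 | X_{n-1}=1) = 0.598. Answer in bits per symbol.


Stationary distribution: pi_0 = p10/(p01+p10) = 0.4918, pi_1 = 0.5082. Entropy rate H' = pi_0*H(p01) + pi_1*H(p10) = 0.4918*0.9594 + 0.5082*0.9721 = 0.9659

0.9659 bits/symbol


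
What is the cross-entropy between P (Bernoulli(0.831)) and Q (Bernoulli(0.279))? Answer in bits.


H(P,Q) = -p*log2(q) - (1-p)*log2(1-q). -0.831*log2(0.279) = 1.530422; -0.169*log2(0.721) = 0.079756. H(P,Q) = 1.530422 + 0.079756 = 1.6102

1.6102 bits


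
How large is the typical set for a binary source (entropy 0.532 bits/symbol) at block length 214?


log2|A_typical| = nH = 214 * 0.532 = 113.848, so |A_typical| ~ 2^113.848 = 1.869e+34

1.869e+34


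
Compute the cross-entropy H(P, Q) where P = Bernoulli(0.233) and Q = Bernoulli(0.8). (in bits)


H(P,Q) = -p*log2(q) - (1-p)*log2(1-q). -0.233*log2(0.8) = 0.075009; -0.767*log2(0.2) = 1.780919. H(P,Q) = 0.075009 + 1.780919 = 1.8559

1.8559 bits


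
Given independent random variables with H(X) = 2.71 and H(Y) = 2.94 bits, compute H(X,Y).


For independent variables, H(X,Y) = H(X) + H(Y) = 2.71 + 2.94 = 5.65

5.65 bits


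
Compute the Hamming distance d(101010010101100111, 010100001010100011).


Count differing positions: ^ ^ ^ ^ ^ . . ^ ^ ^ ^ ^ . . . ^ . . = 11 differences

11


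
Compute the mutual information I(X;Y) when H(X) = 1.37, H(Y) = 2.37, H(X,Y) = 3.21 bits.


I(X;Y) = H(X) + H(Y) - H(X,Y) = 1.37 + 2.37 - 3.21 = 0.53

0.53 bits


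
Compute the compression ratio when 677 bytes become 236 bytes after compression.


Ratio = original / compressed = 677 / 236 = 2.8686

2.8686


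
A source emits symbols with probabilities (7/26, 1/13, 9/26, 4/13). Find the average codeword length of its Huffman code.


Huffman construction (repeatedly merge the two least-probable nodes; each merge adds 1 bit to every symbol beneath it): 1/13 + 7/26 = 9/26; 4/13 + 9/26 = 17/26; 9/26 + 17/26 = 1. Resulting codeword lengths (in the order the probabilities were given): (2, 2, 2, 2). L_avg = sum(p_i * l_i) = 7/26*2 + 1/13*2 + 9/26*2 + 4/13*2 = 2

2.0 bits


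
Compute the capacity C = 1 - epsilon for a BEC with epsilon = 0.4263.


C = 1 - epsilon = 1 - 0.4263 = 0.5737

0.5737 bits


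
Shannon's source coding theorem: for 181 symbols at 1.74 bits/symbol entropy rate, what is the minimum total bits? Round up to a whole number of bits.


Minimum bits >= n * H = 181 * 1.74 = 314.94, rounded up to a whole number of bits = 315

315 bits


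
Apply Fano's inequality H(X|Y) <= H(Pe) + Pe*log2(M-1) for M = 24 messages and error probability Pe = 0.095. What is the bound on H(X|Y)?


H(Pe) = -Pe*log2(Pe) - (1-Pe)*log2(1-Pe) = -0.095*log2(0.095) - 0.905*log2(0.905) = 0.322613 + 0.130329 = 0.4529. Pe*log2(M-1) = 0.095*log2(23) = 0.429738. Bound = H(Pe) + Pe*log2(M-1) = 0.322613 + 0.130329 + 0.429738 = 0.8827

0.8827 bits


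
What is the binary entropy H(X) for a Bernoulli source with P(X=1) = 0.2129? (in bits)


H = -p*log2(p) - (1-p)*log2(1-p). -0.2129*log2(0.2129) = 0.475140; -0.7871*log2(0.7871) = 0.271850. H = 0.475140 + 0.271850 = 0.747

0.747 bits


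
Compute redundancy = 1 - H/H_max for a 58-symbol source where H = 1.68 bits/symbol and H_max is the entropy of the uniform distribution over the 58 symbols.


H_max = log2(K) = log2(58) = 5.858 bits/symbol. Redundancy = 1 - H/H_max = 1 - 1.68/5.858 = 1 - 0.2868 = 0.7132

0.7132


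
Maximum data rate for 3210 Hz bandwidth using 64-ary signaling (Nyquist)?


Rate = 2 * B * log2(M) = 2 * 3210 * 6.0 = 38520.0

38520.0 bps


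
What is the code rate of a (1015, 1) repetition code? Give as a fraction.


Rate = k/n = 1/1015

1/1015


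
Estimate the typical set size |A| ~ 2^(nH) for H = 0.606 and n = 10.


log2|A_typical| = nH = 10 * 0.606 = 6.06, so |A_typical| ~ 2^6.06 = 6.672e+01

6.672e+01


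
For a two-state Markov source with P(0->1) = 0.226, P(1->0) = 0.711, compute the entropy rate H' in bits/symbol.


Stationary distribution: pi_0 = p10/(p01+p10) = 0.7588, pi_1 = 0.2412. Entropy rate H' = pi_0*H(p01) + pi_1*H(p10) = 0.7588*0.771 + 0.2412*0.8674 = 0.7942

0.7942 bits/symbol


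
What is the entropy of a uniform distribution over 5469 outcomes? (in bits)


H = log2(n) = log2(5469) = 12.4171

12.4171 bits


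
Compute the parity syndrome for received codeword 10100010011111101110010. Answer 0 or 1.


Syndrome = XOR of all bits = 1 XOR 0 XOR 1 XOR 0 XOR 0 XOR 0 XOR 1 XOR 0 XOR 0 XOR 1 XOR 1 XOR 1 XOR 1 XOR 1 XOR 1 XOR 0 XOR 1 XOR 1 XOR 1 XOR 0 XOR 0 XOR 1 XOR 0 = 1

1


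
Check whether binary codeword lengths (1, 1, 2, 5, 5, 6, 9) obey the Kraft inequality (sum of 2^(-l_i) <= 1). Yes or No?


Kraft sum = sum(2^(-l_i)) = 1.3301, need <= 1. Result: violated (a binary prefix-free code with these lengths cannot exist)

No


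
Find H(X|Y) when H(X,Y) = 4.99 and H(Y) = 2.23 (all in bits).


H(X|Y) = H(X,Y) - H(Y) = 4.99 - 2.23 = 2.76

2.76 bits


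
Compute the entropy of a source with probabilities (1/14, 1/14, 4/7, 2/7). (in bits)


H = -sum(p_i * log2(p_i)). Terms: -(1/14)*log2(1/14) = 0.271954; -(1/14)*log2(1/14) = 0.271954; -(4/7)*log2(4/7) = 0.461346; -(2/7)*log2(2/7) = 0.516387. H = 0.271954 + 0.271954 + 0.461346 + 0.516387 = 1.5216

1.5216 bits


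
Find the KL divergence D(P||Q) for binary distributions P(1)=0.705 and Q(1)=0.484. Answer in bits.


KL = p*log2(p/q) + (1-p)*log2((1-p)/(1-q)) = 0.705*log2(0.705/0.484) + 0.295*log2(0.295/0.516) = 0.1446

0.1446 bits


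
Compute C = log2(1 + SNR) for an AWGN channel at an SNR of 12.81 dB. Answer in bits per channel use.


SNR_linear = 10^(12.81/10) = 19.0985; C = log2(1 + SNR_linear) = log2(1 + 19.0985) = 4.329

4.329 bits/channel use


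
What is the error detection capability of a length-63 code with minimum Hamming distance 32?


Detection capability = d_min - 1 = 32 - 1 = 31

31 errors


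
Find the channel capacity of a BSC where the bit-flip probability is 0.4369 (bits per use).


H(p) = -p*log2(p) - (1-p)*log2(1-p) = -0.4369*log2(0.4369) - 0.5631*log2(0.5631) = 0.521932 + 0.466549 = 0.9885. C = 1 - H(p) = 1 - 0.9885 = 0.0115

0.0115 bits


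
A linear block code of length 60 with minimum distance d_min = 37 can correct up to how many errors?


Correction capability = floor((d-1)/2) = floor((37-1)/2) = 18

18 errors


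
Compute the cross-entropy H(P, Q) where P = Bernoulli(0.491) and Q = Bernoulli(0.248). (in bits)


H(P,Q) = -p*log2(q) - (1-p)*log2(1-q). -0.491*log2(0.248) = 0.987690; -0.509*log2(0.752) = 0.209298. H(P,Q) = 0.987690 + 0.209298 = 1.197

1.197 bits


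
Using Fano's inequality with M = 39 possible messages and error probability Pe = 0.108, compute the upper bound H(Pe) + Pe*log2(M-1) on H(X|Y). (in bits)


H(Pe) = -Pe*log2(Pe) - (1-Pe)*log2(1-Pe) = -0.108*log2(0.108) - 0.892*log2(0.892) = 0.346777 + 0.147077 = 0.4939. Pe*log2(M-1) = 0.108*log2(38) = 0.566776. Bound = H(Pe) + Pe*log2(M-1) = 0.346777 + 0.147077 + 0.566776 = 1.0606

1.0606 bits


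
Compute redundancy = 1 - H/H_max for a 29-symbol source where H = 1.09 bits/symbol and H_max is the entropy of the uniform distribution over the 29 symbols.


H_max = log2(K) = log2(29) = 4.858 bits/symbol. Redundancy = 1 - H/H_max = 1 - 1.09/4.858 = 1 - 0.2244 = 0.7756

0.7756


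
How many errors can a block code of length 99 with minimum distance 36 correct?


Correction capability = floor((d-1)/2) = floor((36-1)/2) = 17

17 errors


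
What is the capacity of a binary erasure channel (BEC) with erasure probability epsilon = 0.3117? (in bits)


C = 1 - epsilon = 1 - 0.3117 = 0.6883

0.6883 bits


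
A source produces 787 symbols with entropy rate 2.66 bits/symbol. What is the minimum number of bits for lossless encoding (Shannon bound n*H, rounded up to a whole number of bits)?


Minimum bits >= n * H = 787 * 2.66 = 2093.42, rounded up to a whole number of bits = 2094

2094 bits


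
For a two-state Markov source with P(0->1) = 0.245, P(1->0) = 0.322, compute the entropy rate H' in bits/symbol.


Stationary distribution: pi_0 = p10/(p01+p10) = 0.5679, pi_1 = 0.4321. Entropy rate H' = pi_0*H(p01) + pi_1*H(p10) = 0.5679*0.8033 + 0.4321*0.9065 = 0.8479

0.8479 bits/symbol


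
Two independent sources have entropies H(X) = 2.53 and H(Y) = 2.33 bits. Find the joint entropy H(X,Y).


For independent variables, H(X,Y) = H(X) + H(Y) = 2.53 + 2.33 = 4.86

4.86 bits
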